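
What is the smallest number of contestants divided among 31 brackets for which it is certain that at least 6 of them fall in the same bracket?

156

There are 31 brackets acting as pigeonholes.
With 31 × 5 = 155 contestants we could place exactly 5 in each, with no class reaching 6.
One more forces some class to hold 6, so 155 + 1 = 156.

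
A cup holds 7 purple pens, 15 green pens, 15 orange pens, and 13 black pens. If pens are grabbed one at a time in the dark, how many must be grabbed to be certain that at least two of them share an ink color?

Treat the 4 ink colors as pigeonholes.
The worst case takes 1 pen of each ink color without reaching 2 of any: 4 × 1 = 4.
The next pen must bring some ink color to 2, so 4 + 1 = 5.

5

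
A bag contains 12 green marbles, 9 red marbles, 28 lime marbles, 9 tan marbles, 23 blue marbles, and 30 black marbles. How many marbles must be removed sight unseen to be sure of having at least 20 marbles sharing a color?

88

In the worst case we take at most 19 of each color, but all 12 green, all 9 red, and all 9 tan (fewer than 19), giving 12 + 9 + 19 + 9 + 19 + 19 = 87.
One more marble then forces some color to 20, so 87 + 1 = 88.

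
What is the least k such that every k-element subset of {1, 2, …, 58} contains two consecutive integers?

30

Partition {1, …, 58} into 29 pairs: {1,2}, {3,4}, …, {57,58}.
Choosing 29 integers — say the 29 even numbers 2, 4, …, 58 — takes one from each pair and avoids the property.
Choosing 30 forces two into the same pair by pigeonhole, and those are consecutive. So 30.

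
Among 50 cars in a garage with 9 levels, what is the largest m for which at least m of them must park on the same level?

The 50 cars fall into 9 levels.
If each of the 9 levels held at most 5, the total would be at most 9 × 5 = 45 < 50, a contradiction.
So at least one holds ⌈50/9⌉ = 6.

6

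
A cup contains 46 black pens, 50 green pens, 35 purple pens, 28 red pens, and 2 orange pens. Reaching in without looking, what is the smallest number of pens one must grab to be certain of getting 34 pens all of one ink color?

In the worst case we take at most 33 of each ink color, but all 28 red and all 2 orange (fewer than 33), giving 33 + 33 + 33 + 28 + 2 = 129.
One more pen then forces some ink color to 34, so 129 + 1 = 130.

130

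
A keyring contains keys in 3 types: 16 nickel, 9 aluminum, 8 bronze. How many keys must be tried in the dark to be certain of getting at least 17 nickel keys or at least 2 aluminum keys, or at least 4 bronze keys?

The worst case stops just short of every target: 16 nickel, 1 aluminum, 3 bronze — 16 + 1 + 3 = 20 keys.
One more key must push some type to its target, so 20 + 1 = 21.

21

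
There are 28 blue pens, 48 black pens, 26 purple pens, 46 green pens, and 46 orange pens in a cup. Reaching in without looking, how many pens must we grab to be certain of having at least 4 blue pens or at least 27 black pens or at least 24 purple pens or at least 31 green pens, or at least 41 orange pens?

The worst case stops just short of every target: 3 blue, 26 black, 23 purple, 30 green, 40 orange — 3 + 26 + 23 + 30 + 40 = 122 pens.
One more pen must push some ink color to its target, so 122 + 1 = 123.

123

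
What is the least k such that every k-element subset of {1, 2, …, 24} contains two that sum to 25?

13

Partition {1, …, 24} into 12 pairs: {1,24}, {2,23}, …, {12,13}.
Choosing 12 integers — say the integers 1 through 12 — takes one from each pair and avoids the property.
Choosing 13 forces two into the same pair by pigeonhole, and those sum to 25. So 13.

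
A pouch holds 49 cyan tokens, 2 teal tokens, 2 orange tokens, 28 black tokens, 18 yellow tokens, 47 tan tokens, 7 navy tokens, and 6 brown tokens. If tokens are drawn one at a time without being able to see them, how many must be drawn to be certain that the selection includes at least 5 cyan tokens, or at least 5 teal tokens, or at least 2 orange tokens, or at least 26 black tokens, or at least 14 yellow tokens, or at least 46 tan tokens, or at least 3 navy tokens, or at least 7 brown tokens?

Each of the 8 colors has its own threshold; avoid all of them simultaneously.
The worst case stops just short of every target: 4 cyan, all 2 teal, 1 orange, 25 black, 13 yellow, 45 tan, 2 navy, 6 brown — 4 + 2 + 1 + 25 + 13 + 45 + 2 + 6 = 98 tokens.
One more token must push some color to its target, so 98 + 1 = 99.

99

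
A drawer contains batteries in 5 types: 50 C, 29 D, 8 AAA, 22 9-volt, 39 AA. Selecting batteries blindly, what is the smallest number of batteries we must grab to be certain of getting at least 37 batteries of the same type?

132

Treat the 5 types as pigeonholes.
In the worst case we take at most 36 of each type, but all 29 D, all 8 AAA, and all 22 9-volt (fewer than 36), giving 36 + 29 + 8 + 22 + 36 = 131.
One more battery then forces some type to 37, so 131 + 1 = 132.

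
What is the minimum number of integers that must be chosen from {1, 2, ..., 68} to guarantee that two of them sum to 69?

Partition {1, …, 68} into 34 pairs: {1,68}, {2,67}, …, {34,35}.
Choosing 34 integers — say the integers 1 through 34 — takes one from each pair and avoids the property.
Choosing 35 forces two into the same pair by pigeonhole, and those sum to 69. So 35.

35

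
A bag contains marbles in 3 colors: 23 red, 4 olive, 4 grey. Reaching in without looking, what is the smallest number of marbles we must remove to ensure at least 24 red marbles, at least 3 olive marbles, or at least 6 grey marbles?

The worst case stops just short of every target: 23 red, 2 olive, all 4 grey — 23 + 2 + 4 = 29 marbles.
One more marble must push some color to its target, so 29 + 1 = 30.

30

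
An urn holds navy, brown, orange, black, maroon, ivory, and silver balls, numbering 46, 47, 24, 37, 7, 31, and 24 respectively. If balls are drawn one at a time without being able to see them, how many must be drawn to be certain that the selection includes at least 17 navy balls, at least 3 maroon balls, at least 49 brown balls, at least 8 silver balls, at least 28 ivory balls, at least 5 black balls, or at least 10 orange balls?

The worst case stops just short of every target: 16 navy, all 47 brown, 9 orange, 4 black, 2 maroon, 27 ivory, 7 silver — 16 + 47 + 9 + 4 + 2 + 27 + 7 = 112 balls.
One more ball must push some color to its target, so 112 + 1 = 113.

113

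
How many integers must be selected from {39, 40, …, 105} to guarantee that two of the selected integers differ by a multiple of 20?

Use the pigeonhole principle on residue classes: group the integers by remainder mod 20; there are 20 residue classes, each nonempty in this range.
Choosing one from each class (20 integers) avoids any shared remainder.
One more choice must repeat a class, so two differ by a multiple of 20. Hence 20 + 1 = 21.

21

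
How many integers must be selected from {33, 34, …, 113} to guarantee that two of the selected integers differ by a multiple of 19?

Group the integers by remainder mod 19; there are 19 residue classes, each nonempty in this range.
Choosing one from each class (19 integers) avoids any shared remainder.
One more choice must repeat a class, so two differ by a multiple of 19. Hence 19 + 1 = 20.

20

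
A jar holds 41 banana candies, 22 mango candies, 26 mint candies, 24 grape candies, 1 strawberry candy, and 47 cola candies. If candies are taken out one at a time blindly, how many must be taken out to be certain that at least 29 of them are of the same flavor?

130

In the worst case we take at most 28 of each flavor, but all 22 mango, all 26 mint, all 24 grape, and all 1 strawberry (fewer than 28), giving 28 + 22 + 26 + 24 + 1 + 28 = 129.
One more candy then forces some flavor to 29, so 129 + 1 = 130.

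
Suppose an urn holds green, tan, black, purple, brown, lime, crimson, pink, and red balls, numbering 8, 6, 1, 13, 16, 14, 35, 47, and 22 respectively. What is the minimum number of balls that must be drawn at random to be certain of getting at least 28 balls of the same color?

In the worst case we take at most 27 of each color, but all 8 green, all 6 tan, all 1 black, all 13 purple, all 16 brown, all 14 lime, and all 22 red (fewer than 27), giving 8 + 6 + 1 + 13 + 16 + 14 + 27 + 27 + 22 = 134.
One more ball then forces some color to 28, so 134 + 1 = 135.

135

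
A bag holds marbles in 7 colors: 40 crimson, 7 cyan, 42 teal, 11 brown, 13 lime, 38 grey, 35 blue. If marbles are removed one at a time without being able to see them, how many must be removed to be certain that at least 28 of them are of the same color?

In the worst case we take at most 27 of each color, but all 7 cyan, all 11 brown, and all 13 lime (fewer than 27), giving 27 + 7 + 27 + 11 + 13 + 27 + 27 = 139.
One more marble then forces some color to 28, so 139 + 1 = 140.

140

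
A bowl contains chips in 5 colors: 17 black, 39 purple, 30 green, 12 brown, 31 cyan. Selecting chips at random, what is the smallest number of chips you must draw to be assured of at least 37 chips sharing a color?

127

In the worst case we take at most 36 of each color, but all 17 black, all 30 green, all 12 brown, and all 31 cyan (fewer than 36), giving 17 + 36 + 30 + 12 + 31 = 126.
One more chip then forces some color to 37, so 126 + 1 = 127.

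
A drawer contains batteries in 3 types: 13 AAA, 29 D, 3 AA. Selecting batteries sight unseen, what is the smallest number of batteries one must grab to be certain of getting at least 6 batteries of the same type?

14

Treat the 3 types as pigeonholes.
In the worst case we take at most 5 of each type, but all 3 AA (fewer than 5), giving 5 + 5 + 3 = 13.
One more battery then forces some type to 6, so 13 + 1 = 14.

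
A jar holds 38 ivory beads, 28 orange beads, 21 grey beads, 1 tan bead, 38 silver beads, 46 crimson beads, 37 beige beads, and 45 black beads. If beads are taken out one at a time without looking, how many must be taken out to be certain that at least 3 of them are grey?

The worst case draws every non-grey bead first: 38 + 28 + 1 + 38 + 46 + 37 + 45 = 233.
The next 3 draws are then forced to be grey, giving 233 + 3 = 236.

236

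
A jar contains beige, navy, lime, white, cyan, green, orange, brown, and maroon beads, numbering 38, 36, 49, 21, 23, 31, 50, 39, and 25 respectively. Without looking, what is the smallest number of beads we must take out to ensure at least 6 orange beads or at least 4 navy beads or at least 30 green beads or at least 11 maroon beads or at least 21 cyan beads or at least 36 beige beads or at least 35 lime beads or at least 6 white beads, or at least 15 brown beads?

Each of the 9 colors has its own threshold; avoid all of them simultaneously.
The worst case stops just short of every target: 35 beige, 3 navy, 34 lime, 5 white, 20 cyan, 29 green, 5 orange, 14 brown, 10 maroon — 35 + 3 + 34 + 5 + 20 + 29 + 5 + 14 + 10 = 155 beads.
One more bead must push some color to its target, so 155 + 1 = 156.

156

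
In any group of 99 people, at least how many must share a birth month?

There are 12 months of the year, which serve as the pigeonholes.
If each of the 12 months of the year held at most 8, the total would be at most 12 × 8 = 96 < 99, a contradiction.
So at least one holds ⌈99/12⌉ = 9.

9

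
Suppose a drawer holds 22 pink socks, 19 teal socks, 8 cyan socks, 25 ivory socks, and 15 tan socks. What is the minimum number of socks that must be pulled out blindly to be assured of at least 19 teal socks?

89

The worst case draws every non-teal sock first: 22 + 8 + 25 + 15 = 70.
The next 19 draws are then forced to be teal, giving 70 + 19 = 89.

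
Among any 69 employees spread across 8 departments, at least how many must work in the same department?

The 69 employees fall into 8 departments.
If each of the 8 departments held at most 8, the total would be at most 8 × 8 = 64 < 69, a contradiction.
So at least one holds ⌈69/8⌉ = 9.

9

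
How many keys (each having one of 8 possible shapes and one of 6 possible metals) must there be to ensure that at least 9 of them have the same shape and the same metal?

385

There are 8 × 6 = 48 (shape, metal) combinations acting as pigeonholes.
With 48 × 8 = 384 keys we could place exactly 8 in each, with no (shape, metal) pair reaching 9.
One more forces some (shape, metal) pair to hold 9, so 384 + 1 = 385.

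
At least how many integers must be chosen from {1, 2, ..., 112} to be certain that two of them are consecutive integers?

57

Partition {1, …, 112} into 56 pairs: {1,2}, {3,4}, …, {111,112}.
Choosing 56 integers — say the 56 even numbers 2, 4, …, 112 — takes one from each pair and avoids the property.
Choosing 57 forces two into the same pair by pigeonhole, and those are consecutive. So 57.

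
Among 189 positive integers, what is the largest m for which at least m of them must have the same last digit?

There are 10 possible last digits, which serve as the pigeonholes.
If each of the 10 possible last digits held at most 18, the total would be at most 10 × 18 = 180 < 189, a contradiction.
So at least one holds ⌈189/10⌉ = 19.

19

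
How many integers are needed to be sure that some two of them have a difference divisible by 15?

Use the pigeonhole principle on residue classes: two integers differ by a multiple of 15 exactly when they share a remainder mod 15.
There are 15 residue classes mod 15, so 15 integers can all lie in distinct classes.
One more integer must repeat a residue, giving a difference divisible by 15. So n = 15 + 1 = 16.

16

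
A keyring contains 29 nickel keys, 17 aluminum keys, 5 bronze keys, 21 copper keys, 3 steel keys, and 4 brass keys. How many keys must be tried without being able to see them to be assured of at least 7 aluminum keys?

69

To avoid aluminum keys as long as possible, exhaust the other 5 types first.
The worst case draws every non-aluminum key first: 29 + 5 + 21 + 3 + 4 = 62.
The next 7 draws are then forced to be aluminum, giving 62 + 7 = 69.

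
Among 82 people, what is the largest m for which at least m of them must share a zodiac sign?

7

The 82 people fall into 12 zodiac signs.
If each of the 12 zodiac signs held at most 6, the total would be at most 12 × 6 = 72 < 82, a contradiction.
So at least one holds ⌈82/12⌉ = 7.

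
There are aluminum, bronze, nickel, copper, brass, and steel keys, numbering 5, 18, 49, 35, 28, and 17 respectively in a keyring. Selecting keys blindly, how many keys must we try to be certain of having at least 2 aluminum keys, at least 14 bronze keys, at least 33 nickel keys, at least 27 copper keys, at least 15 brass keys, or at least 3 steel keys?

89

The worst case stops just short of every target: 1 aluminum, 13 bronze, 32 nickel, 26 copper, 14 brass, 2 steel — 1 + 13 + 32 + 26 + 14 + 2 = 88 keys.
One more key must push some type to its target, so 88 + 1 = 89.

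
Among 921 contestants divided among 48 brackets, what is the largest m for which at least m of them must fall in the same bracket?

20

The 921 contestants fall into 48 brackets.
If each of the 48 brackets held at most 19, the total would be at most 48 × 19 = 912 < 921, a contradiction.
So at least one holds ⌈921/48⌉ = 20.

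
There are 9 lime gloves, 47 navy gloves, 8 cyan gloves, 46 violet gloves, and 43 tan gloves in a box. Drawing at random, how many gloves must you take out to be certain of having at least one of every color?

146

The hardest color to obtain is cyan: we could draw every other glove first — 153 − 8 = 145 gloves — without a single cyan one.
The next draw must be cyan, so 145 + 1 = 146.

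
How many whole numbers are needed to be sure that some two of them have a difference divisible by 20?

Two integers differ by a multiple of 20 exactly when they share a remainder mod 20.
There are 20 residue classes mod 20, so 20 integers can all lie in distinct classes.
One more integer must repeat a residue, giving a difference divisible by 20. So n = 20 + 1 = 21.

21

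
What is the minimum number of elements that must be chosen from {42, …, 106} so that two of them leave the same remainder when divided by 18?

19

Group the integers by remainder mod 18; there are 18 residue classes, each nonempty in this range.
Choosing one from each class (18 integers) avoids any shared remainder.
One more choice must repeat a class, so two differ by a multiple of 18. Hence 18 + 1 = 19.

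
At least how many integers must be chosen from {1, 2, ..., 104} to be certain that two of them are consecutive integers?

Partition {1, …, 104} into 52 pairs: {1,2}, {3,4}, …, {103,104}.
Choosing 52 integers — say the 52 even numbers 2, 4, …, 104 — takes one from each pair and avoids the property.
Choosing 53 forces two into the same pair by pigeonhole, and those are consecutive. So 53.

53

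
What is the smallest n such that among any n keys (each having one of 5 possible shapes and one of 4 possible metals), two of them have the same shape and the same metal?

21

There are 5 × 4 = 20 (shape, metal) combinations acting as pigeonholes.
With 20 keys we could place one in each, avoiding any repeat.
One more forces some (shape, metal) pair to hold 2, so 20 + 1 = 21.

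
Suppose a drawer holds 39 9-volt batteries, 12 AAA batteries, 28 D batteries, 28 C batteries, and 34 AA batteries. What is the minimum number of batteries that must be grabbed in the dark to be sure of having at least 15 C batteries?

The worst case draws every non-C battery first: 39 + 12 + 28 + 34 = 113.
The next 15 draws are then forced to be C, giving 113 + 15 = 128.

128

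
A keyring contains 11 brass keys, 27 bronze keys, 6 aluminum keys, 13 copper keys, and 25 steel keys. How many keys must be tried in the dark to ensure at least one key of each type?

77

The hardest type to obtain is aluminum: we could draw every other key first — 82 − 6 = 76 keys — without a single aluminum one.
The next draw must be aluminum, so 76 + 1 = 77.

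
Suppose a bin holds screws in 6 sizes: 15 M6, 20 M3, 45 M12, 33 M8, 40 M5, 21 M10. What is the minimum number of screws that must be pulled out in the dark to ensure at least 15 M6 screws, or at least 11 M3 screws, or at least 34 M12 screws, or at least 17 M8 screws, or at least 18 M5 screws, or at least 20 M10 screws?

110

The worst case stops just short of every target: 14 M6, 10 M3, 33 M12, 16 M8, 17 M5, 19 M10 — 14 + 10 + 33 + 16 + 17 + 19 = 109 screws.
One more screw must push some size to its target, so 109 + 1 = 110.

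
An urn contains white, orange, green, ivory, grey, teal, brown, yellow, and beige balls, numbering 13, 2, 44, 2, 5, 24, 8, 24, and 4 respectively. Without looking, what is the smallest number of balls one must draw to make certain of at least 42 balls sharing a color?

In the worst case we take at most 41 of each color, but all 13 white, all 2 orange, all 2 ivory, all 5 grey, all 24 teal, all 8 brown, all 24 yellow, and all 4 beige (fewer than 41), giving 13 + 2 + 41 + 2 + 5 + 24 + 8 + 24 + 4 = 123.
One more ball then forces some color to 42, so 123 + 1 = 124.

124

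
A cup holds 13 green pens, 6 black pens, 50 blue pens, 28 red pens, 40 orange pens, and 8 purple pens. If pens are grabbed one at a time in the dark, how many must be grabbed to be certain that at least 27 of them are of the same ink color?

106

In the worst case we take at most 26 of each ink color, but all 13 green, all 6 black, and all 8 purple (fewer than 26), giving 13 + 6 + 26 + 26 + 26 + 8 = 105.
One more pen then forces some ink color to 27, so 105 + 1 = 106.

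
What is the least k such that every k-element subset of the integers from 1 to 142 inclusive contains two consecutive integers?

Partition {1, …, 142} into 71 pairs: {1,2}, {3,4}, …, {141,142}.
Choosing 71 integers — say the 71 even numbers 2, 4, …, 142 — takes one from each pair and avoids the property.
Choosing 72 forces two into the same pair by pigeonhole, and those are consecutive. So 72.

72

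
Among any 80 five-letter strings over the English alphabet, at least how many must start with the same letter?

There are 26 possible first letters, which serve as the pigeonholes.
If each of the 26 possible first letters held at most 3, the total would be at most 26 × 3 = 78 < 80, a contradiction.
So at least one holds ⌈80/26⌉ = 4.

4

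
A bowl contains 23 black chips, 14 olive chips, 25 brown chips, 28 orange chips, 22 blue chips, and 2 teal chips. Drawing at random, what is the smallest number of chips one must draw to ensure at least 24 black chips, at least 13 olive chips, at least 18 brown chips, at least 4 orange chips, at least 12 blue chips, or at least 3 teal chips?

The worst case stops just short of every target: 23 black, 12 olive, 17 brown, 3 orange, 11 blue, 2 teal — 23 + 12 + 17 + 3 + 11 + 2 = 68 chips.
One more chip must push some color to its target, so 68 + 1 = 69.

69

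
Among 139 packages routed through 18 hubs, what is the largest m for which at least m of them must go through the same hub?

8

The 139 packages fall into 18 hubs.
If each of the 18 hubs held at most 7, the total would be at most 18 × 7 = 126 < 139, a contradiction.
So at least one holds ⌈139/18⌉ = 8.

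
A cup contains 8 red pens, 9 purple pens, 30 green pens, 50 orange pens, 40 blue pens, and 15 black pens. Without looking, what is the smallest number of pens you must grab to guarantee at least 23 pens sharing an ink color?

99

In the worst case we take at most 22 of each ink color, but all 8 red, all 9 purple, and all 15 black (fewer than 22), giving 8 + 9 + 22 + 22 + 22 + 15 = 98.
One more pen then forces some ink color to 23, so 98 + 1 = 99.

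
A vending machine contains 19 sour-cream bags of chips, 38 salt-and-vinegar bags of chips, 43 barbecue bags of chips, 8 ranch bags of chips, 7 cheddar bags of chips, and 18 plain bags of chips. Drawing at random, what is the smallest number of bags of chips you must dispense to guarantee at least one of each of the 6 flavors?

The hardest flavor to obtain is cheddar: we could draw every other bag of chips first — 133 − 7 = 126 bags of chips — without a single cheddar one.
The next draw must be cheddar, so 126 + 1 = 127.

127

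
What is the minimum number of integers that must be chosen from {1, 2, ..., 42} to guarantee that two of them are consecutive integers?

Partition {1, …, 42} into 21 pairs: {1,2}, {3,4}, …, {41,42}.
Choosing 21 integers — say the 21 even numbers 2, 4, …, 42 — takes one from each pair and avoids the property.
Choosing 22 forces two into the same pair by pigeonhole, and those are consecutive. So 22.

22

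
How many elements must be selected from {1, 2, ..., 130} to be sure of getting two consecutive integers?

66

Partition {1, …, 130} into 65 pairs: {1,2}, {3,4}, …, {129,130}.
Choosing 65 integers — say the 65 even numbers 2, 4, …, 130 — takes one from each pair and avoids the property.
Choosing 66 forces two into the same pair by pigeonhole, and those are consecutive. So 66.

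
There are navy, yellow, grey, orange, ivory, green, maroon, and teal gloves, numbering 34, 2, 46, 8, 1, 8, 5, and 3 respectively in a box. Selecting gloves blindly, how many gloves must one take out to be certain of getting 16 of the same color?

Treat the 8 colors as pigeonholes.
In the worst case we take at most 15 of each color, but all 2 yellow, all 8 orange, all 1 ivory, all 8 green, all 5 maroon, and all 3 teal (fewer than 15), giving 15 + 2 + 15 + 8 + 1 + 8 + 5 + 3 = 57.
One more glove then forces some color to 16, so 57 + 1 = 58.

58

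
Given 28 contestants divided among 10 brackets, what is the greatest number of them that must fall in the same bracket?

If each of the 10 brackets held at most 2, the total would be at most 10 × 2 = 20 < 28, a contradiction.
So at least one holds ⌈28/10⌉ = 3.

3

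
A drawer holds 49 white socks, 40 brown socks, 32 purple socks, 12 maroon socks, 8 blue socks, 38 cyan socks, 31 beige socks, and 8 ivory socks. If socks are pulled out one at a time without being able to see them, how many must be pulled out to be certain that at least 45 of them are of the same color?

214

In the worst case we take at most 44 of each color, but all 40 brown, all 32 purple, all 12 maroon, all 8 blue, all 38 cyan, all 31 beige, and all 8 ivory (fewer than 44), giving 44 + 40 + 32 + 12 + 8 + 38 + 31 + 8 = 213.
One more sock then forces some color to 45, so 213 + 1 = 214.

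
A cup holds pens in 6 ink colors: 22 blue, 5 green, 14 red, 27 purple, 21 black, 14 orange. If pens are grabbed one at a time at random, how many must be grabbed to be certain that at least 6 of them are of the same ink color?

The worst case takes 5 pens of each ink color without reaching 6 of any: 6 × 5 = 30.
The next pen must bring some ink color to 6, so 30 + 1 = 31.

31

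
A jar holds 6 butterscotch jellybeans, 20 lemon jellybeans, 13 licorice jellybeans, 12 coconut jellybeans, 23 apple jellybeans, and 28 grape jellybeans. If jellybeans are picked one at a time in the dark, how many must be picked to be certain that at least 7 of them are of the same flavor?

The worst case takes 6 jellybeans of each flavor without reaching 7 of any: 6 × 6 = 36.
The next jellybean must bring some flavor to 7, so 36 + 1 = 37.

37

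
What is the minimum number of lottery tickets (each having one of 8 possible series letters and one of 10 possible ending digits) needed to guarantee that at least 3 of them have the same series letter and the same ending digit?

There are 8 × 10 = 80 (series letter, ending digit) combinations acting as pigeonholes.
With 80 × 2 = 160 lottery tickets we could place exactly 2 in each, with no (series letter, ending digit) pair reaching 3.
One more forces some (series letter, ending digit) pair to hold 3, so 160 + 1 = 161.

161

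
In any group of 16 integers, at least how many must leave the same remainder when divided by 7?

3

If each of the 7 residue classes modulo 7 held at most 2, the total would be at most 7 × 2 = 14 < 16, a contradiction.
So at least one holds ⌈16/7⌉ = 3.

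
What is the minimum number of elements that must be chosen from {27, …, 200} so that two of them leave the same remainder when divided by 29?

30

Group the integers by remainder mod 29; there are 29 residue classes, each nonempty in this range.
Choosing one from each class (29 integers) avoids any shared remainder.
One more choice must repeat a class, so two differ by a multiple of 29. Hence 29 + 1 = 30.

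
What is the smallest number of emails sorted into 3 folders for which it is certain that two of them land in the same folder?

There are 3 folders acting as pigeonholes.
With 3 emails we could place one in each, avoiding any repeat.
One more forces some class to hold 2, so 3 + 1 = 4.

4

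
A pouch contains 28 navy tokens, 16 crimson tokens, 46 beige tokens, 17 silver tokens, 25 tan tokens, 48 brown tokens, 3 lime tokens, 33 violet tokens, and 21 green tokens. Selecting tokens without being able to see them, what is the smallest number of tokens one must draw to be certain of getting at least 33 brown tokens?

The worst case draws every non-brown token first: 28 + 16 + 46 + 17 + 25 + 3 + 33 + 21 = 189.
The next 33 draws are then forced to be brown, giving 189 + 33 = 222.

222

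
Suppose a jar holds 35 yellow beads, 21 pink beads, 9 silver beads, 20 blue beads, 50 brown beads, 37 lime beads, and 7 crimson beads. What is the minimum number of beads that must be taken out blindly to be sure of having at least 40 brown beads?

To avoid brown beads as long as possible, exhaust the other 6 colors first.
The worst case draws every non-brown bead first: 35 + 21 + 9 + 20 + 37 + 7 = 129.
The next 40 draws are then forced to be brown, giving 129 + 40 = 169.

169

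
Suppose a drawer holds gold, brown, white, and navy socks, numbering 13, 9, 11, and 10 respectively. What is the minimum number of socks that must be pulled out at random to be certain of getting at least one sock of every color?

The hardest color to obtain is brown: we could draw every other sock first — 43 − 9 = 34 socks — without a single brown one.
The next draw must be brown, so 34 + 1 = 35.

35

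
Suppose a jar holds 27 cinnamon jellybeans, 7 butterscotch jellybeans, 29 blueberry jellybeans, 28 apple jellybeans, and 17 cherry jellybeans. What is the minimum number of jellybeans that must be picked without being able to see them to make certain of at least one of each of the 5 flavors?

102

The hardest flavor to obtain is butterscotch: we could draw every other jellybean first — 108 − 7 = 101 jellybeans — without a single butterscotch one.
The next draw must be butterscotch, so 101 + 1 = 102.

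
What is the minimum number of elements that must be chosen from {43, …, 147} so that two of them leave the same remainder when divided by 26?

27

Group the integers by remainder mod 26; there are 26 residue classes, each nonempty in this range.
Choosing one from each class (26 integers) avoids any shared remainder.
One more choice must repeat a class, so two differ by a multiple of 26. Hence 26 + 1 = 27.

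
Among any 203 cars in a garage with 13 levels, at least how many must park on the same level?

The 203 cars fall into 13 levels.
If each of the 13 levels held at most 15, the total would be at most 13 × 15 = 195 < 203, a contradiction.
So at least one holds ⌈203/13⌉ = 16.

16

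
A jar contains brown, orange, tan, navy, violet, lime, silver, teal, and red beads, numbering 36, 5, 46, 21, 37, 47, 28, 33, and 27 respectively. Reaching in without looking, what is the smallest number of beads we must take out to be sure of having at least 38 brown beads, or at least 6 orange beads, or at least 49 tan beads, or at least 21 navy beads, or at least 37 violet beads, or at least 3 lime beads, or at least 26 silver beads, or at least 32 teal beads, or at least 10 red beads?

The worst case stops just short of every target: all 36 brown, 5 orange, all 46 tan, 20 navy, 36 violet, 2 lime, 25 silver, 31 teal, 9 red — 36 + 5 + 46 + 20 + 36 + 2 + 25 + 31 + 9 = 210 beads.
One more bead must push some color to its target, so 210 + 1 = 211.

211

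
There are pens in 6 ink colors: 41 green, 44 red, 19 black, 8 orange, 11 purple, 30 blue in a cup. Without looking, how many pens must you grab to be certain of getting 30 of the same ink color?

Treat the 6 ink colors as pigeonholes.
In the worst case we take at most 29 of each ink color, but all 19 black, all 8 orange, and all 11 purple (fewer than 29), giving 29 + 29 + 19 + 8 + 11 + 29 = 125.
One more pen then forces some ink color to 30, so 125 + 1 = 126.

126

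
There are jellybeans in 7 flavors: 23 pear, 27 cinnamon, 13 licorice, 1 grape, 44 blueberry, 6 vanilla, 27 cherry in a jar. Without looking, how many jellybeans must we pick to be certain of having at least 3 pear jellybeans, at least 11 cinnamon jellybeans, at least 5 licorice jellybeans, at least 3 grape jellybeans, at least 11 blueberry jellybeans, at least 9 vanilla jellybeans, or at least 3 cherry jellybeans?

The worst case stops just short of every target: 2 pear, 10 cinnamon, 4 licorice, all 1 grape, 10 blueberry, all 6 vanilla, 2 cherry — 2 + 10 + 4 + 1 + 10 + 6 + 2 = 35 jellybeans.
One more jellybean must push some flavor to its target, so 35 + 1 = 36.

36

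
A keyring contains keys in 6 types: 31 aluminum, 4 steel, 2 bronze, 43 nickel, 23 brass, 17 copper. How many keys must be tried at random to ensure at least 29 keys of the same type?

103

Treat the 6 types as pigeonholes.
In the worst case we take at most 28 of each type, but all 4 steel, all 2 bronze, all 23 brass, and all 17 copper (fewer than 28), giving 28 + 4 + 2 + 28 + 23 + 17 = 102.
One more key then forces some type to 29, so 102 + 1 = 103.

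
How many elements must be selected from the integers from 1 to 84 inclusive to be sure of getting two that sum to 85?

Partition {1, …, 84} into 42 pairs: {1,84}, {2,83}, …, {42,43}.
Choosing 42 integers — say the integers 1 through 42 — takes one from each pair and avoids the property.
Choosing 43 forces two into the same pair by pigeonhole, and those sum to 85. So 43.

43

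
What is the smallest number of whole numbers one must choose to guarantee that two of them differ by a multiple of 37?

Use the pigeonhole principle on residue classes: two integers differ by a multiple of 37 exactly when they share a remainder mod 37.
There are 37 residue classes mod 37, so 37 integers can all lie in distinct classes.
One more integer must repeat a residue, giving a difference divisible by 37. So n = 37 + 1 = 38.

38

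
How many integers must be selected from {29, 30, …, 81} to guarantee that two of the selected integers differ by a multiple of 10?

Group the integers by remainder mod 10; there are 10 residue classes, each nonempty in this range.
Choosing one from each class (10 integers) avoids any shared remainder.
One more choice must repeat a class, so two differ by a multiple of 10. Hence 10 + 1 = 11.

11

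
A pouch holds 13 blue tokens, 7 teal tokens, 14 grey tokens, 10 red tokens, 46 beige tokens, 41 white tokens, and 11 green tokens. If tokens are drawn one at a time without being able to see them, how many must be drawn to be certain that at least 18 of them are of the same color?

In the worst case we take at most 17 of each color, but all 13 blue, all 7 teal, all 14 grey, all 10 red, and all 11 green (fewer than 17), giving 13 + 7 + 14 + 10 + 17 + 17 + 11 = 89.
One more token then forces some color to 18, so 89 + 1 = 90.

90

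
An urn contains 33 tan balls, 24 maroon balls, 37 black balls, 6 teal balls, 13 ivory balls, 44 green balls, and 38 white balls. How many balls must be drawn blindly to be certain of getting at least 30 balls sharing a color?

160

Treat the 7 colors as pigeonholes.
In the worst case we take at most 29 of each color, but all 24 maroon, all 6 teal, and all 13 ivory (fewer than 29), giving 29 + 24 + 29 + 6 + 13 + 29 + 29 = 159.
One more ball then forces some color to 30, so 159 + 1 = 160.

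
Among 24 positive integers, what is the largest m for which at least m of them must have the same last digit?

3

The 24 positive integers fall into 10 possible last digits.
If each of the 10 possible last digits held at most 2, the total would be at most 10 × 2 = 20 < 24, a contradiction.
So at least one holds ⌈24/10⌉ = 3.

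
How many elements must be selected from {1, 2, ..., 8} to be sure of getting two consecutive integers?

5

Partition {1, …, 8} into 4 pairs: {1,2}, {3,4}, …, {7,8}.
Choosing 4 integers — say the 4 even numbers 2, 4, …, 8 — takes one from each pair and avoids the property.
Choosing 5 forces two into the same pair by pigeonhole, and those are consecutive. So 5.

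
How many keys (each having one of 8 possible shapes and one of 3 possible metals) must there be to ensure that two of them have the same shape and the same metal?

25

There are 8 × 3 = 24 (shape, metal) combinations acting as pigeonholes.
With 24 keys we could place one in each, avoiding any repeat.
One more forces some (shape, metal) pair to hold 2, so 24 + 1 = 25.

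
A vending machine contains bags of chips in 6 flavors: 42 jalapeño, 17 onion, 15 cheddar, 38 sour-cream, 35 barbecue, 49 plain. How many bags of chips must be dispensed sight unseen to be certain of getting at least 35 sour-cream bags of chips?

193

To avoid sour-cream bags of chips as long as possible, exhaust the other 5 flavors first.
The worst case draws every non-sour-cream bag of chips first: 42 + 17 + 15 + 35 + 49 = 158.
The next 35 draws are then forced to be sour-cream, giving 158 + 35 = 193.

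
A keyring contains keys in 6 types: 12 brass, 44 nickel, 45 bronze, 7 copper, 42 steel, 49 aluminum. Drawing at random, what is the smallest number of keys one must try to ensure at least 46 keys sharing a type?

Treat the 6 types as pigeonholes.
In the worst case we take at most 45 of each type, but all 12 brass, all 44 nickel, all 7 copper, and all 42 steel (fewer than 45), giving 12 + 44 + 45 + 7 + 42 + 45 = 195.
One more key then forces some type to 46, so 195 + 1 = 196.

196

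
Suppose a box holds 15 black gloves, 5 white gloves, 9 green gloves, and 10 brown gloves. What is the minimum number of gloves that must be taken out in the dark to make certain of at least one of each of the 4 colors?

The hardest color to obtain is white: we could draw every other glove first — 39 − 5 = 34 gloves — without a single white one.
The next draw must be white, so 34 + 1 = 35.

35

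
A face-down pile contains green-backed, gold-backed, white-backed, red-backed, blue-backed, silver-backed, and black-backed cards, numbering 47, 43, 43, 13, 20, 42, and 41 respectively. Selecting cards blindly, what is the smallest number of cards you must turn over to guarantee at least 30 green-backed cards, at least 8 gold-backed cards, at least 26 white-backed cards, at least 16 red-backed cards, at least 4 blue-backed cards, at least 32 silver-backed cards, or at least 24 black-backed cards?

The worst case stops just short of every target: 29 green-backed, 7 gold-backed, 25 white-backed, all 13 red-backed, 3 blue-backed, 31 silver-backed, 23 black-backed — 29 + 7 + 25 + 13 + 3 + 31 + 23 = 131 cards.
One more card must push some back color to its target, so 131 + 1 = 132.

132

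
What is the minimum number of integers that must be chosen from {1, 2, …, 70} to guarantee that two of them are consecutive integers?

36

Partition {1, …, 70} into 35 pairs: {1,2}, {3,4}, …, {69,70}.
Choosing 35 integers — say the 35 even numbers 2, 4, …, 70 — takes one from each pair and avoids the property.
Choosing 36 forces two into the same pair by pigeonhole, and those are consecutive. So 36.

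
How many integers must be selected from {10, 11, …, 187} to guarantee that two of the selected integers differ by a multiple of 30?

31

Use the pigeonhole principle on residue classes: group the integers by remainder mod 30; there are 30 residue classes, each nonempty in this range.
Choosing one from each class (30 integers) avoids any shared remainder.
One more choice must repeat a class, so two differ by a multiple of 30. Hence 30 + 1 = 31.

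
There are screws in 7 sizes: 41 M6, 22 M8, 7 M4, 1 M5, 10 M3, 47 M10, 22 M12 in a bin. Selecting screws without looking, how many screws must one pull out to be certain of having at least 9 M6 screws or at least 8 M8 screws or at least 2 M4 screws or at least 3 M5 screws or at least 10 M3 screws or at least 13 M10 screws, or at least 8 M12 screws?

The worst case stops just short of every target: 8 M6, 7 M8, 1 M4, all 1 M5, 9 M3, 12 M10, 7 M12 — 8 + 7 + 1 + 1 + 9 + 12 + 7 = 45 screws.
One more screw must push some size to its target, so 45 + 1 = 46.

46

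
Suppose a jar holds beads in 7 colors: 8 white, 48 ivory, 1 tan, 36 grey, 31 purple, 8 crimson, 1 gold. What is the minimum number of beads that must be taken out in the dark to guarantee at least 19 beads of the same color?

In the worst case we take at most 18 of each color, but all 8 white, all 1 tan, all 8 crimson, and all 1 gold (fewer than 18), giving 8 + 18 + 1 + 18 + 18 + 8 + 1 = 72.
One more bead then forces some color to 19, so 72 + 1 = 73.

73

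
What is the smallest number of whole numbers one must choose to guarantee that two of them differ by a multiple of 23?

Two integers differ by a multiple of 23 exactly when they share a remainder mod 23.
There are 23 residue classes mod 23, so 23 integers can all lie in distinct classes.
One more integer must repeat a residue, giving a difference divisible by 23. So n = 23 + 1 = 24.

24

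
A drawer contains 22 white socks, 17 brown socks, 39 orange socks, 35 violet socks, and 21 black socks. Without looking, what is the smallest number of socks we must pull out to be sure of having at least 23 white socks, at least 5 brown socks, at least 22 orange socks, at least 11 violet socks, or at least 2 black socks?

The worst case stops just short of every target: 22 white, 4 brown, 21 orange, 10 violet, 1 black — 22 + 4 + 21 + 10 + 1 = 58 socks.
One more sock must push some color to its target, so 58 + 1 = 59.

59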